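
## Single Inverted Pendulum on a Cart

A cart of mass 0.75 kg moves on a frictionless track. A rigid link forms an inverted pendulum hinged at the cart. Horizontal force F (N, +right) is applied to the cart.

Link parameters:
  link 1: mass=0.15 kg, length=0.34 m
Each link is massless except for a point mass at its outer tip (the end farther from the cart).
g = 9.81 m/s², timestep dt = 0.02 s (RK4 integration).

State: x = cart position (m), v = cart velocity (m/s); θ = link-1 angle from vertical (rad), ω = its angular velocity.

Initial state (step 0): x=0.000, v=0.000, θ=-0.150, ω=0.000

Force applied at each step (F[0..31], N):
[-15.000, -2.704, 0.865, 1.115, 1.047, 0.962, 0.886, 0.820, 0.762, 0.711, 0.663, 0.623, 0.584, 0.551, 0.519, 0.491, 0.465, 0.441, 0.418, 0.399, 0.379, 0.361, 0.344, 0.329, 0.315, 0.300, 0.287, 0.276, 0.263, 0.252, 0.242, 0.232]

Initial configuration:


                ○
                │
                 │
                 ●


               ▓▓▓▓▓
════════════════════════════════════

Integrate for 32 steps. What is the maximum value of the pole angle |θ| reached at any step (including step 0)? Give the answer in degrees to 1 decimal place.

apply F[0]=-15.000 → step 1: x=-0.004, v=-0.393, θ=-0.139, ω=1.058
apply F[1]=-2.704 → step 2: x=-0.012, v=-0.460, θ=-0.117, ω=1.180
apply F[2]=+0.865 → step 3: x=-0.021, v=-0.433, θ=-0.095, ω=1.041
apply F[3]=+1.115 → step 4: x=-0.030, v=-0.400, θ=-0.076, ω=0.895
apply F[4]=+1.047 → step 5: x=-0.037, v=-0.370, θ=-0.059, ω=0.767
apply F[5]=+0.962 → step 6: x=-0.045, v=-0.342, θ=-0.045, ω=0.656
apply F[6]=+0.886 → step 7: x=-0.051, v=-0.317, θ=-0.033, ω=0.560
apply F[7]=+0.820 → step 8: x=-0.057, v=-0.294, θ=-0.022, ω=0.477
apply F[8]=+0.762 → step 9: x=-0.063, v=-0.273, θ=-0.013, ω=0.405
apply F[9]=+0.711 → step 10: x=-0.068, v=-0.254, θ=-0.006, ω=0.343
apply F[10]=+0.663 → step 11: x=-0.073, v=-0.236, θ=0.000, ω=0.289
apply F[11]=+0.623 → step 12: x=-0.078, v=-0.219, θ=0.006, ω=0.242
apply F[12]=+0.584 → step 13: x=-0.082, v=-0.204, θ=0.010, ω=0.202
apply F[13]=+0.551 → step 14: x=-0.086, v=-0.190, θ=0.014, ω=0.167
apply F[14]=+0.519 → step 15: x=-0.089, v=-0.177, θ=0.017, ω=0.137
apply F[15]=+0.491 → step 16: x=-0.093, v=-0.164, θ=0.019, ω=0.111
apply F[16]=+0.465 → step 17: x=-0.096, v=-0.153, θ=0.021, ω=0.089
apply F[17]=+0.441 → step 18: x=-0.099, v=-0.142, θ=0.023, ω=0.070
apply F[18]=+0.418 → step 19: x=-0.102, v=-0.131, θ=0.024, ω=0.053
apply F[19]=+0.399 → step 20: x=-0.104, v=-0.122, θ=0.025, ω=0.039
apply F[20]=+0.379 → step 21: x=-0.107, v=-0.113, θ=0.026, ω=0.027
apply F[21]=+0.361 → step 22: x=-0.109, v=-0.104, θ=0.026, ω=0.016
apply F[22]=+0.344 → step 23: x=-0.111, v=-0.096, θ=0.026, ω=0.008
apply F[23]=+0.329 → step 24: x=-0.113, v=-0.088, θ=0.026, ω=0.000
apply F[24]=+0.315 → step 25: x=-0.114, v=-0.081, θ=0.026, ω=-0.006
apply F[25]=+0.300 → step 26: x=-0.116, v=-0.074, θ=0.026, ω=-0.011
apply F[26]=+0.287 → step 27: x=-0.117, v=-0.067, θ=0.026, ω=-0.016
apply F[27]=+0.276 → step 28: x=-0.118, v=-0.061, θ=0.026, ω=-0.020
apply F[28]=+0.263 → step 29: x=-0.120, v=-0.055, θ=0.025, ω=-0.023
apply F[29]=+0.252 → step 30: x=-0.121, v=-0.049, θ=0.025, ω=-0.025
apply F[30]=+0.242 → step 31: x=-0.122, v=-0.044, θ=0.024, ω=-0.027
apply F[31]=+0.232 → step 32: x=-0.122, v=-0.038, θ=0.024, ω=-0.029
Max |angle| over trajectory = 0.150 rad = 8.6°.

Answer: 8.6°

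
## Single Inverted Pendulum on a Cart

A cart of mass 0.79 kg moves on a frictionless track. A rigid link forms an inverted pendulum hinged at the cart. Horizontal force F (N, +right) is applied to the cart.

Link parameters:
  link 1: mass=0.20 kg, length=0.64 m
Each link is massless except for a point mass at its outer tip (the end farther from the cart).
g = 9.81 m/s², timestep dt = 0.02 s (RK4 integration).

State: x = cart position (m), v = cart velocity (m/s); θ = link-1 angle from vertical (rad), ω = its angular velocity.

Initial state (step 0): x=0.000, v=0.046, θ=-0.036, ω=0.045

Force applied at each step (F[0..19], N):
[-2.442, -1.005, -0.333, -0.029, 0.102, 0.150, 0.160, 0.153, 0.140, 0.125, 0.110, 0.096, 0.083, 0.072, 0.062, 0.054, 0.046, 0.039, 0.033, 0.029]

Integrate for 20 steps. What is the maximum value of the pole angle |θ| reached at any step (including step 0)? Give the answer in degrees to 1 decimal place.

Answer: 2.1°

Derivation:
apply F[0]=-2.442 → step 1: x=0.000, v=-0.014, θ=-0.034, ω=0.128
apply F[1]=-1.005 → step 2: x=-0.000, v=-0.038, θ=-0.031, ω=0.155
apply F[2]=-0.333 → step 3: x=-0.001, v=-0.045, θ=-0.028, ω=0.157
apply F[3]=-0.029 → step 4: x=-0.002, v=-0.044, θ=-0.025, ω=0.148
apply F[4]=+0.102 → step 5: x=-0.003, v=-0.040, θ=-0.022, ω=0.134
apply F[5]=+0.150 → step 6: x=-0.004, v=-0.036, θ=-0.020, ω=0.120
apply F[6]=+0.160 → step 7: x=-0.004, v=-0.031, θ=-0.018, ω=0.107
apply F[7]=+0.153 → step 8: x=-0.005, v=-0.026, θ=-0.016, ω=0.094
apply F[8]=+0.140 → step 9: x=-0.005, v=-0.022, θ=-0.014, ω=0.083
apply F[9]=+0.125 → step 10: x=-0.006, v=-0.018, θ=-0.012, ω=0.073
apply F[10]=+0.110 → step 11: x=-0.006, v=-0.014, θ=-0.011, ω=0.064
apply F[11]=+0.096 → step 12: x=-0.006, v=-0.012, θ=-0.010, ω=0.057
apply F[12]=+0.083 → step 13: x=-0.006, v=-0.009, θ=-0.009, ω=0.050
apply F[13]=+0.072 → step 14: x=-0.007, v=-0.007, θ=-0.008, ω=0.044
apply F[14]=+0.062 → step 15: x=-0.007, v=-0.005, θ=-0.007, ω=0.039
apply F[15]=+0.054 → step 16: x=-0.007, v=-0.003, θ=-0.006, ω=0.034
apply F[16]=+0.046 → step 17: x=-0.007, v=-0.002, θ=-0.006, ω=0.030
apply F[17]=+0.039 → step 18: x=-0.007, v=-0.000, θ=-0.005, ω=0.026
apply F[18]=+0.033 → step 19: x=-0.007, v=0.001, θ=-0.004, ω=0.023
apply F[19]=+0.029 → step 20: x=-0.007, v=0.002, θ=-0.004, ω=0.020
Max |angle| over trajectory = 0.036 rad = 2.1°.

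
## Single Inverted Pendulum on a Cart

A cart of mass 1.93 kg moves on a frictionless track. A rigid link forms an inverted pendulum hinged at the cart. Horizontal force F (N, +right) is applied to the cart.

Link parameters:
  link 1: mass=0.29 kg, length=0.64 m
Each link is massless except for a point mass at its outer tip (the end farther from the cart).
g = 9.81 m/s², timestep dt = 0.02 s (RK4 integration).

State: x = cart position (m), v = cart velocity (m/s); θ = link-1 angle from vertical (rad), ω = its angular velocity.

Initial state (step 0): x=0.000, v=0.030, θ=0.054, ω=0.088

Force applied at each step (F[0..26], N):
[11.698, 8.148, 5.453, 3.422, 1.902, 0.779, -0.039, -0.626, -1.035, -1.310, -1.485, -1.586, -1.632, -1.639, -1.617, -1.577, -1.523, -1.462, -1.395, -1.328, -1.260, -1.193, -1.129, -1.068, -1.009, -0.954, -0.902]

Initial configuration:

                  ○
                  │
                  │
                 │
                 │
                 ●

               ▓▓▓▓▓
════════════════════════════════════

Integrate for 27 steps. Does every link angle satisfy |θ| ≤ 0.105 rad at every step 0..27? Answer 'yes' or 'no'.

Answer: yes

Derivation:
apply F[0]=+11.698 → step 1: x=0.002, v=0.150, θ=0.054, ω=-0.082
apply F[1]=+8.148 → step 2: x=0.006, v=0.232, θ=0.051, ω=-0.195
apply F[2]=+5.453 → step 3: x=0.011, v=0.287, θ=0.047, ω=-0.266
apply F[3]=+3.422 → step 4: x=0.017, v=0.322, θ=0.041, ω=-0.306
apply F[4]=+1.902 → step 5: x=0.024, v=0.340, θ=0.035, ω=-0.323
apply F[5]=+0.779 → step 6: x=0.030, v=0.347, θ=0.028, ω=-0.325
apply F[6]=-0.039 → step 7: x=0.037, v=0.346, θ=0.022, ω=-0.315
apply F[7]=-0.626 → step 8: x=0.044, v=0.339, θ=0.016, ω=-0.299
apply F[8]=-1.035 → step 9: x=0.051, v=0.328, θ=0.010, ω=-0.277
apply F[9]=-1.310 → step 10: x=0.057, v=0.314, θ=0.005, ω=-0.253
apply F[10]=-1.485 → step 11: x=0.063, v=0.299, θ=-0.000, ω=-0.229
apply F[11]=-1.586 → step 12: x=0.069, v=0.283, θ=-0.005, ω=-0.204
apply F[12]=-1.632 → step 13: x=0.075, v=0.266, θ=-0.008, ω=-0.180
apply F[13]=-1.639 → step 14: x=0.080, v=0.249, θ=-0.012, ω=-0.157
apply F[14]=-1.617 → step 15: x=0.085, v=0.233, θ=-0.015, ω=-0.135
apply F[15]=-1.577 → step 16: x=0.089, v=0.217, θ=-0.017, ω=-0.115
apply F[16]=-1.523 → step 17: x=0.093, v=0.202, θ=-0.019, ω=-0.097
apply F[17]=-1.462 → step 18: x=0.097, v=0.187, θ=-0.021, ω=-0.080
apply F[18]=-1.395 → step 19: x=0.101, v=0.173, θ=-0.022, ω=-0.066
apply F[19]=-1.328 → step 20: x=0.104, v=0.160, θ=-0.024, ω=-0.052
apply F[20]=-1.260 → step 21: x=0.107, v=0.148, θ=-0.025, ω=-0.040
apply F[21]=-1.193 → step 22: x=0.110, v=0.136, θ=-0.025, ω=-0.030
apply F[22]=-1.129 → step 23: x=0.113, v=0.125, θ=-0.026, ω=-0.021
apply F[23]=-1.068 → step 24: x=0.115, v=0.115, θ=-0.026, ω=-0.012
apply F[24]=-1.009 → step 25: x=0.117, v=0.105, θ=-0.026, ω=-0.005
apply F[25]=-0.954 → step 26: x=0.119, v=0.096, θ=-0.026, ω=0.001
apply F[26]=-0.902 → step 27: x=0.121, v=0.088, θ=-0.026, ω=0.006
Max |angle| over trajectory = 0.054 rad; bound = 0.105 → within bound.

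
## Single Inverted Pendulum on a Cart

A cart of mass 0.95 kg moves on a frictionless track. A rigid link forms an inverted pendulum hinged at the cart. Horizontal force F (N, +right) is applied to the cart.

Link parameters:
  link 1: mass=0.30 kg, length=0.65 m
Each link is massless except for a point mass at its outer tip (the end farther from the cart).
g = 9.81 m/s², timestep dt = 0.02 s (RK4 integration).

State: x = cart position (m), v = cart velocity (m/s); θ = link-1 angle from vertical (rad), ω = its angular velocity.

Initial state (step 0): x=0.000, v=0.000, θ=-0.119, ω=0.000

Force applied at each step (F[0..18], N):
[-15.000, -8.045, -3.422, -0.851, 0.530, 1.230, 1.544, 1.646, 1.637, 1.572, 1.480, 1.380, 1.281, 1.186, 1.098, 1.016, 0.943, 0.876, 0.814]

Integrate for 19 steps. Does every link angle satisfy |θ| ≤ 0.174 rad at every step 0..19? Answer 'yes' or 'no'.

Answer: yes

Derivation:
apply F[0]=-15.000 → step 1: x=-0.003, v=-0.307, θ=-0.115, ω=0.434
apply F[1]=-8.045 → step 2: x=-0.011, v=-0.469, θ=-0.104, ω=0.649
apply F[2]=-3.422 → step 3: x=-0.021, v=-0.535, θ=-0.090, ω=0.721
apply F[3]=-0.851 → step 4: x=-0.032, v=-0.548, θ=-0.076, ω=0.716
apply F[4]=+0.530 → step 5: x=-0.043, v=-0.533, θ=-0.062, ω=0.672
apply F[5]=+1.230 → step 6: x=-0.053, v=-0.504, θ=-0.049, ω=0.610
apply F[6]=+1.544 → step 7: x=-0.063, v=-0.469, θ=-0.038, ω=0.543
apply F[7]=+1.646 → step 8: x=-0.072, v=-0.432, θ=-0.027, ω=0.477
apply F[8]=+1.637 → step 9: x=-0.080, v=-0.396, θ=-0.018, ω=0.415
apply F[9]=+1.572 → step 10: x=-0.088, v=-0.362, θ=-0.011, ω=0.358
apply F[10]=+1.480 → step 11: x=-0.094, v=-0.331, θ=-0.004, ω=0.307
apply F[11]=+1.380 → step 12: x=-0.101, v=-0.302, θ=0.002, ω=0.262
apply F[12]=+1.281 → step 13: x=-0.107, v=-0.275, θ=0.006, ω=0.222
apply F[13]=+1.186 → step 14: x=-0.112, v=-0.251, θ=0.011, ω=0.187
apply F[14]=+1.098 → step 15: x=-0.117, v=-0.228, θ=0.014, ω=0.157
apply F[15]=+1.016 → step 16: x=-0.121, v=-0.208, θ=0.017, ω=0.130
apply F[16]=+0.943 → step 17: x=-0.125, v=-0.189, θ=0.019, ω=0.106
apply F[17]=+0.876 → step 18: x=-0.129, v=-0.172, θ=0.021, ω=0.086
apply F[18]=+0.814 → step 19: x=-0.132, v=-0.156, θ=0.023, ω=0.068
Max |angle| over trajectory = 0.119 rad; bound = 0.174 → within bound.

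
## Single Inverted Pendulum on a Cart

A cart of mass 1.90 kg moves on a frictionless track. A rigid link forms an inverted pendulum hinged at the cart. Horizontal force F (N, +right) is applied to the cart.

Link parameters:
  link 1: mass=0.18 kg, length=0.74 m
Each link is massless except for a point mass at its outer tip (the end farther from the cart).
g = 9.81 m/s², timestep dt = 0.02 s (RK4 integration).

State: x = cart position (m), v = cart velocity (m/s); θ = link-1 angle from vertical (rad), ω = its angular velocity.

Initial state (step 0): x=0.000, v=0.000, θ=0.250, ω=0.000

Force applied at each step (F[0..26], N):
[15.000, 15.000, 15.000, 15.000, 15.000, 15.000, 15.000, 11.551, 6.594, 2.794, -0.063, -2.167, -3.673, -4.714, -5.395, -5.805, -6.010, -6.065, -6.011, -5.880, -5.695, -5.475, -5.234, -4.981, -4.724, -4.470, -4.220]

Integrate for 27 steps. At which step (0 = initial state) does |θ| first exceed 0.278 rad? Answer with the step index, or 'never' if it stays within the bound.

apply F[0]=+15.000 → step 1: x=0.002, v=0.153, θ=0.249, ω=-0.134
apply F[1]=+15.000 → step 2: x=0.006, v=0.305, θ=0.245, ω=-0.270
apply F[2]=+15.000 → step 3: x=0.014, v=0.458, θ=0.238, ω=-0.407
apply F[3]=+15.000 → step 4: x=0.024, v=0.611, θ=0.228, ω=-0.546
apply F[4]=+15.000 → step 5: x=0.038, v=0.764, θ=0.216, ω=-0.690
apply F[5]=+15.000 → step 6: x=0.055, v=0.918, θ=0.201, ω=-0.838
apply F[6]=+15.000 → step 7: x=0.075, v=1.072, θ=0.182, ω=-0.992
apply F[7]=+11.551 → step 8: x=0.098, v=1.190, θ=0.161, ω=-1.104
apply F[8]=+6.594 → step 9: x=0.122, v=1.257, θ=0.139, ω=-1.154
apply F[9]=+2.794 → step 10: x=0.147, v=1.285, θ=0.116, ω=-1.157
apply F[10]=-0.063 → step 11: x=0.173, v=1.282, θ=0.093, ω=-1.126
apply F[11]=-2.167 → step 12: x=0.198, v=1.258, θ=0.071, ω=-1.072
apply F[12]=-3.673 → step 13: x=0.223, v=1.218, θ=0.050, ω=-1.002
apply F[13]=-4.714 → step 14: x=0.247, v=1.168, θ=0.031, ω=-0.924
apply F[14]=-5.395 → step 15: x=0.270, v=1.111, θ=0.013, ω=-0.840
apply F[15]=-5.805 → step 16: x=0.292, v=1.050, θ=-0.003, ω=-0.756
apply F[16]=-6.010 → step 17: x=0.312, v=0.987, θ=-0.017, ω=-0.674
apply F[17]=-6.065 → step 18: x=0.331, v=0.923, θ=-0.030, ω=-0.594
apply F[18]=-6.011 → step 19: x=0.349, v=0.860, θ=-0.041, ω=-0.519
apply F[19]=-5.880 → step 20: x=0.365, v=0.799, θ=-0.050, ω=-0.449
apply F[20]=-5.695 → step 21: x=0.381, v=0.740, θ=-0.059, ω=-0.384
apply F[21]=-5.475 → step 22: x=0.395, v=0.684, θ=-0.066, ω=-0.324
apply F[22]=-5.234 → step 23: x=0.408, v=0.630, θ=-0.072, ω=-0.270
apply F[23]=-4.981 → step 24: x=0.420, v=0.579, θ=-0.077, ω=-0.221
apply F[24]=-4.724 → step 25: x=0.431, v=0.531, θ=-0.081, ω=-0.176
apply F[25]=-4.470 → step 26: x=0.442, v=0.485, θ=-0.084, ω=-0.137
apply F[26]=-4.220 → step 27: x=0.451, v=0.443, θ=-0.086, ω=-0.102
max |θ| = 0.250 ≤ 0.278 over all 28 states.

Answer: never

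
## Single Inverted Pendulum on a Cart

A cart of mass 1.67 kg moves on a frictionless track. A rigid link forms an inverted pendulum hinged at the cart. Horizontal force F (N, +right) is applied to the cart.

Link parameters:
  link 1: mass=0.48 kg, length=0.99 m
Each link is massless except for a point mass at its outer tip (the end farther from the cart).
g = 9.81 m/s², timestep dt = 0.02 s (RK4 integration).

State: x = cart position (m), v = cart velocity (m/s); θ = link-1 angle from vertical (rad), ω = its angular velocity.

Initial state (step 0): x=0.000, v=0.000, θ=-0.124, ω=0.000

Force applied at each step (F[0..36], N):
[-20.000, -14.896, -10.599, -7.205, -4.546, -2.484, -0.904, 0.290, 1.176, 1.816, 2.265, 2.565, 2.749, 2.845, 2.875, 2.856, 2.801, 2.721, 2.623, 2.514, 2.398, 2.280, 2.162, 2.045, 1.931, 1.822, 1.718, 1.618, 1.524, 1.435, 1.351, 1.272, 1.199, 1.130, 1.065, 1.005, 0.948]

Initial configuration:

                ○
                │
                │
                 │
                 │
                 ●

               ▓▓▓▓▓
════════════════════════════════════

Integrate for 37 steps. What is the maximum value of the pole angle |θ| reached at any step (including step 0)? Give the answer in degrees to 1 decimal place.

Answer: 7.1°

Derivation:
apply F[0]=-20.000 → step 1: x=-0.002, v=-0.232, θ=-0.122, ω=0.208
apply F[1]=-14.896 → step 2: x=-0.009, v=-0.403, θ=-0.116, ω=0.356
apply F[2]=-10.599 → step 3: x=-0.018, v=-0.523, θ=-0.108, ω=0.454
apply F[3]=-7.205 → step 4: x=-0.029, v=-0.603, θ=-0.099, ω=0.515
apply F[4]=-4.546 → step 5: x=-0.042, v=-0.653, θ=-0.088, ω=0.546
apply F[5]=-2.484 → step 6: x=-0.055, v=-0.678, θ=-0.077, ω=0.555
apply F[6]=-0.904 → step 7: x=-0.069, v=-0.685, θ=-0.066, ω=0.548
apply F[7]=+0.290 → step 8: x=-0.082, v=-0.678, θ=-0.055, ω=0.529
apply F[8]=+1.176 → step 9: x=-0.096, v=-0.661, θ=-0.045, ω=0.502
apply F[9]=+1.816 → step 10: x=-0.109, v=-0.637, θ=-0.035, ω=0.470
apply F[10]=+2.265 → step 11: x=-0.121, v=-0.609, θ=-0.026, ω=0.435
apply F[11]=+2.565 → step 12: x=-0.133, v=-0.577, θ=-0.018, ω=0.398
apply F[12]=+2.749 → step 13: x=-0.144, v=-0.543, θ=-0.010, ω=0.361
apply F[13]=+2.845 → step 14: x=-0.155, v=-0.508, θ=-0.003, ω=0.325
apply F[14]=+2.875 → step 15: x=-0.165, v=-0.474, θ=0.003, ω=0.291
apply F[15]=+2.856 → step 16: x=-0.174, v=-0.440, θ=0.008, ω=0.257
apply F[16]=+2.801 → step 17: x=-0.182, v=-0.407, θ=0.013, ω=0.226
apply F[17]=+2.721 → step 18: x=-0.190, v=-0.375, θ=0.017, ω=0.197
apply F[18]=+2.623 → step 19: x=-0.197, v=-0.345, θ=0.021, ω=0.170
apply F[19]=+2.514 → step 20: x=-0.204, v=-0.316, θ=0.024, ω=0.146
apply F[20]=+2.398 → step 21: x=-0.210, v=-0.289, θ=0.027, ω=0.123
apply F[21]=+2.280 → step 22: x=-0.215, v=-0.263, θ=0.029, ω=0.103
apply F[22]=+2.162 → step 23: x=-0.220, v=-0.239, θ=0.031, ω=0.085
apply F[23]=+2.045 → step 24: x=-0.225, v=-0.216, θ=0.033, ω=0.068
apply F[24]=+1.931 → step 25: x=-0.229, v=-0.195, θ=0.034, ω=0.053
apply F[25]=+1.822 → step 26: x=-0.233, v=-0.175, θ=0.035, ω=0.040
apply F[26]=+1.718 → step 27: x=-0.236, v=-0.157, θ=0.035, ω=0.028
apply F[27]=+1.618 → step 28: x=-0.239, v=-0.139, θ=0.036, ω=0.018
apply F[28]=+1.524 → step 29: x=-0.242, v=-0.123, θ=0.036, ω=0.008
apply F[29]=+1.435 → step 30: x=-0.244, v=-0.108, θ=0.036, ω=0.000
apply F[30]=+1.351 → step 31: x=-0.246, v=-0.094, θ=0.036, ω=-0.007
apply F[31]=+1.272 → step 32: x=-0.248, v=-0.081, θ=0.036, ω=-0.013
apply F[32]=+1.199 → step 33: x=-0.249, v=-0.068, θ=0.036, ω=-0.018
apply F[33]=+1.130 → step 34: x=-0.250, v=-0.057, θ=0.035, ω=-0.023
apply F[34]=+1.065 → step 35: x=-0.252, v=-0.046, θ=0.035, ω=-0.027
apply F[35]=+1.005 → step 36: x=-0.252, v=-0.036, θ=0.034, ω=-0.030
apply F[36]=+0.948 → step 37: x=-0.253, v=-0.027, θ=0.034, ω=-0.033
Max |angle| over trajectory = 0.124 rad = 7.1°.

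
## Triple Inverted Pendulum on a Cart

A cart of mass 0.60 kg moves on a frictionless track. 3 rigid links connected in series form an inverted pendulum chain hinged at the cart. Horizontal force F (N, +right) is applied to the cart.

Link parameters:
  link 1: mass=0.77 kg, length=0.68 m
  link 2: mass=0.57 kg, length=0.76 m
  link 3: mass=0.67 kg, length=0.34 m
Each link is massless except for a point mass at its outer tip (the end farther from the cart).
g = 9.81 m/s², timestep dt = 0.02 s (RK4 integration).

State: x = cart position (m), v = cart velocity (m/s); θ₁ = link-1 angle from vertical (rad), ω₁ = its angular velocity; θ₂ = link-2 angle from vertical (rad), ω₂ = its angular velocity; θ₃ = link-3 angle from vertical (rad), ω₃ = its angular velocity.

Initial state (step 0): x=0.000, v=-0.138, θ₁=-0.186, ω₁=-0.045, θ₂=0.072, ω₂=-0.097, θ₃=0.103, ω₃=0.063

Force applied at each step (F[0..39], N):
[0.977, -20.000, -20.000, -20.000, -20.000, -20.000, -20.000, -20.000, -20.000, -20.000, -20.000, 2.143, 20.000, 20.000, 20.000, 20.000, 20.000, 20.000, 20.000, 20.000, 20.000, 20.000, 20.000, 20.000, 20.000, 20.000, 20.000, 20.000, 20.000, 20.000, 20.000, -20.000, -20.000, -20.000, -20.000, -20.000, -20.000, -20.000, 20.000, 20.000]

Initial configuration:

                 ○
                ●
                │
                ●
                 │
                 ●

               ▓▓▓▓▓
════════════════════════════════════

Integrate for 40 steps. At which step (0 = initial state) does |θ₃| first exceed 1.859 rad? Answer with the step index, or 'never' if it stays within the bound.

Answer: never

Derivation:
apply F[0]=+0.977 → step 1: x=-0.001, v=-0.010, θ₁=-0.190, ω₁=-0.372, θ₂=0.071, ω₂=0.029, θ₃=0.105, ω₃=0.093
apply F[1]=-20.000 → step 2: x=-0.007, v=-0.511, θ₁=-0.192, ω₁=0.141, θ₂=0.074, ω₂=0.249, θ₃=0.107, ω₃=0.147
apply F[2]=-20.000 → step 3: x=-0.022, v=-1.017, θ₁=-0.184, ω₁=0.664, θ₂=0.081, ω₂=0.468, θ₃=0.110, ω₃=0.196
apply F[3]=-20.000 → step 4: x=-0.048, v=-1.541, θ₁=-0.166, ω₁=1.230, θ₂=0.093, ω₂=0.676, θ₃=0.115, ω₃=0.234
apply F[4]=-20.000 → step 5: x=-0.084, v=-2.098, θ₁=-0.135, ω₁=1.873, θ₂=0.108, ω₂=0.856, θ₃=0.120, ω₃=0.257
apply F[5]=-20.000 → step 6: x=-0.132, v=-2.699, θ₁=-0.090, ω₁=2.631, θ₂=0.127, ω₂=0.990, θ₃=0.125, ω₃=0.262
apply F[6]=-20.000 → step 7: x=-0.192, v=-3.345, θ₁=-0.029, ω₁=3.523, θ₂=0.147, ω₂=1.053, θ₃=0.130, ω₃=0.258
apply F[7]=-20.000 → step 8: x=-0.266, v=-4.007, θ₁=0.052, ω₁=4.513, θ₂=0.168, ω₂=1.033, θ₃=0.135, ω₃=0.267
apply F[8]=-20.000 → step 9: x=-0.352, v=-4.599, θ₁=0.152, ω₁=5.444, θ₂=0.188, ω₂=0.967, θ₃=0.141, ω₃=0.324
apply F[9]=-20.000 → step 10: x=-0.448, v=-5.014, θ₁=0.268, ω₁=6.091, θ₂=0.207, ω₂=0.953, θ₃=0.149, ω₃=0.448
apply F[10]=-20.000 → step 11: x=-0.551, v=-5.230, θ₁=0.393, ω₁=6.374, θ₂=0.227, ω₂=1.073, θ₃=0.159, ω₃=0.617
apply F[11]=+2.143 → step 12: x=-0.652, v=-4.887, θ₁=0.516, ω₁=5.952, θ₂=0.250, ω₂=1.187, θ₃=0.173, ω₃=0.705
apply F[12]=+20.000 → step 13: x=-0.744, v=-4.286, θ₁=0.629, ω₁=5.386, θ₂=0.273, ω₂=1.151, θ₃=0.187, ω₃=0.691
apply F[13]=+20.000 → step 14: x=-0.824, v=-3.778, θ₁=0.733, ω₁=5.041, θ₂=0.296, ω₂=1.060, θ₃=0.200, ω₃=0.656
apply F[14]=+20.000 → step 15: x=-0.895, v=-3.322, θ₁=0.831, ω₁=4.848, θ₂=0.316, ω₂=0.930, θ₃=0.213, ω₃=0.610
apply F[15]=+20.000 → step 16: x=-0.957, v=-2.894, θ₁=0.927, ω₁=4.761, θ₂=0.333, ω₂=0.774, θ₃=0.224, ω₃=0.560
apply F[16]=+20.000 → step 17: x=-1.011, v=-2.479, θ₁=1.022, ω₁=4.754, θ₂=0.346, ω₂=0.601, θ₃=0.235, ω₃=0.512
apply F[17]=+20.000 → step 18: x=-1.056, v=-2.063, θ₁=1.118, ω₁=4.811, θ₂=0.357, ω₂=0.418, θ₃=0.245, ω₃=0.467
apply F[18]=+20.000 → step 19: x=-1.094, v=-1.639, θ₁=1.215, ω₁=4.921, θ₂=0.363, ω₂=0.232, θ₃=0.254, ω₃=0.430
apply F[19]=+20.000 → step 20: x=-1.122, v=-1.197, θ₁=1.315, ω₁=5.081, θ₂=0.366, ω₂=0.050, θ₃=0.262, ω₃=0.400
apply F[20]=+20.000 → step 21: x=-1.141, v=-0.731, θ₁=1.419, ω₁=5.290, θ₂=0.365, ω₂=-0.122, θ₃=0.270, ω₃=0.379
apply F[21]=+20.000 → step 22: x=-1.151, v=-0.232, θ₁=1.527, ω₁=5.552, θ₂=0.361, ω₂=-0.274, θ₃=0.277, ω₃=0.367
apply F[22]=+20.000 → step 23: x=-1.150, v=0.307, θ₁=1.641, ω₁=5.878, θ₂=0.354, ω₂=-0.395, θ₃=0.285, ω₃=0.360
apply F[23]=+20.000 → step 24: x=-1.138, v=0.898, θ₁=1.763, ω₁=6.287, θ₂=0.346, ω₂=-0.471, θ₃=0.292, ω₃=0.359
apply F[24]=+20.000 → step 25: x=-1.114, v=1.557, θ₁=1.893, ω₁=6.810, θ₂=0.336, ω₂=-0.479, θ₃=0.299, ω₃=0.359
apply F[25]=+20.000 → step 26: x=-1.075, v=2.310, θ₁=2.036, ω₁=7.504, θ₂=0.327, ω₂=-0.382, θ₃=0.306, ω₃=0.359
apply F[26]=+20.000 → step 27: x=-1.021, v=3.204, θ₁=2.195, ω₁=8.473, θ₂=0.322, ω₂=-0.115, θ₃=0.313, ω₃=0.358
apply F[27]=+20.000 → step 28: x=-0.946, v=4.322, θ₁=2.378, ω₁=9.923, θ₂=0.325, ω₂=0.455, θ₃=0.321, ω₃=0.355
apply F[28]=+20.000 → step 29: x=-0.845, v=5.834, θ₁=2.598, ω₁=12.315, θ₂=0.344, ω₂=1.659, θ₃=0.328, ω₃=0.341
apply F[29]=+20.000 → step 30: x=-0.708, v=7.963, θ₁=2.883, ω₁=16.601, θ₂=0.401, ω₂=4.486, θ₃=0.333, ω₃=0.115
apply F[30]=+20.000 → step 31: x=-0.531, v=9.193, θ₁=3.270, ω₁=21.318, θ₂=0.548, ω₂=10.604, θ₃=0.320, ω₃=-2.104
apply F[31]=-20.000 → step 32: x=-0.377, v=6.080, θ₁=3.668, ω₁=18.018, θ₂=0.804, ω₂=14.109, θ₃=0.244, ω₃=-4.752
apply F[32]=-20.000 → step 33: x=-0.279, v=3.963, θ₁=3.997, ω₁=15.180, θ₂=1.091, ω₂=14.343, θ₃=0.163, ω₃=-2.791
apply F[33]=-20.000 → step 34: x=-0.214, v=2.603, θ₁=4.283, ω₁=13.470, θ₂=1.375, ω₂=14.098, θ₃=0.145, ω₃=1.121
apply F[34]=-20.000 → step 35: x=-0.172, v=1.639, θ₁=4.540, ω₁=12.348, θ₂=1.655, ω₂=13.866, θ₃=0.212, ω₃=5.708
apply F[35]=-20.000 → step 36: x=-0.147, v=0.902, θ₁=4.778, ω₁=11.524, θ₂=1.929, ω₂=13.487, θ₃=0.374, ω₃=10.459
apply F[36]=-20.000 → step 37: x=-0.135, v=0.268, θ₁=5.002, ω₁=10.898, θ₂=2.191, ω₂=12.681, θ₃=0.629, ω₃=14.933
apply F[37]=-20.000 → step 38: x=-0.136, v=-0.372, θ₁=5.216, ω₁=10.515, θ₂=2.432, ω₂=11.241, θ₃=0.967, ω₃=18.774
apply F[38]=+20.000 → step 39: x=-0.145, v=-0.477, θ₁=5.422, ω₁=10.082, θ₂=2.641, ω₂=9.615, θ₃=1.365, ω₃=20.894
apply F[39]=+20.000 → step 40: x=-0.154, v=-0.427, θ₁=5.619, ω₁=9.551, θ₂=2.814, ω₂=7.633, θ₃=1.802, ω₃=22.860
max |θ₃| = 1.802 ≤ 1.859 over all 41 states.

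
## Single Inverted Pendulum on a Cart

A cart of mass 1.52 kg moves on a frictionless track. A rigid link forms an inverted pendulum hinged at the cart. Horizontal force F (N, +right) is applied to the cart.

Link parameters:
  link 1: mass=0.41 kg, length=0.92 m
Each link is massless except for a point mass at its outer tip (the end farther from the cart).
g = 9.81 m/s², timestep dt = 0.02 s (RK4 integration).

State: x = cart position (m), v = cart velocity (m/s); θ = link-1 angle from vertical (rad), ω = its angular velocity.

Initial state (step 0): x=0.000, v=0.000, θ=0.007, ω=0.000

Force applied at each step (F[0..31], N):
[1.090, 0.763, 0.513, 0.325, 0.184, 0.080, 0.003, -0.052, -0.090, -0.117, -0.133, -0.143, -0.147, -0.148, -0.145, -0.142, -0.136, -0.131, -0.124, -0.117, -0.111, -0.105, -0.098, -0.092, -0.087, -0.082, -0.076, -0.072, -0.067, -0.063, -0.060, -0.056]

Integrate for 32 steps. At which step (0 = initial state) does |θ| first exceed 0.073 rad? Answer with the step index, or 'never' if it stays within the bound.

Answer: never

Derivation:
apply F[0]=+1.090 → step 1: x=0.000, v=0.014, θ=0.007, ω=-0.014
apply F[1]=+0.763 → step 2: x=0.001, v=0.024, θ=0.006, ω=-0.023
apply F[2]=+0.513 → step 3: x=0.001, v=0.030, θ=0.006, ω=-0.028
apply F[3]=+0.325 → step 4: x=0.002, v=0.034, θ=0.005, ω=-0.032
apply F[4]=+0.184 → step 5: x=0.002, v=0.036, θ=0.005, ω=-0.033
apply F[5]=+0.080 → step 6: x=0.003, v=0.037, θ=0.004, ω=-0.033
apply F[6]=+0.003 → step 7: x=0.004, v=0.037, θ=0.003, ω=-0.032
apply F[7]=-0.052 → step 8: x=0.005, v=0.036, θ=0.003, ω=-0.030
apply F[8]=-0.090 → step 9: x=0.005, v=0.035, θ=0.002, ω=-0.028
apply F[9]=-0.117 → step 10: x=0.006, v=0.033, θ=0.002, ω=-0.026
apply F[10]=-0.133 → step 11: x=0.007, v=0.031, θ=0.001, ω=-0.024
apply F[11]=-0.143 → step 12: x=0.007, v=0.029, θ=0.001, ω=-0.021
apply F[12]=-0.147 → step 13: x=0.008, v=0.027, θ=0.000, ω=-0.019
apply F[13]=-0.148 → step 14: x=0.008, v=0.025, θ=-0.000, ω=-0.017
apply F[14]=-0.145 → step 15: x=0.009, v=0.023, θ=-0.000, ω=-0.015
apply F[15]=-0.142 → step 16: x=0.009, v=0.022, θ=-0.001, ω=-0.013
apply F[16]=-0.136 → step 17: x=0.010, v=0.020, θ=-0.001, ω=-0.011
apply F[17]=-0.131 → step 18: x=0.010, v=0.018, θ=-0.001, ω=-0.010
apply F[18]=-0.124 → step 19: x=0.010, v=0.017, θ=-0.001, ω=-0.008
apply F[19]=-0.117 → step 20: x=0.011, v=0.015, θ=-0.001, ω=-0.007
apply F[20]=-0.111 → step 21: x=0.011, v=0.014, θ=-0.002, ω=-0.006
apply F[21]=-0.105 → step 22: x=0.011, v=0.012, θ=-0.002, ω=-0.005
apply F[22]=-0.098 → step 23: x=0.012, v=0.011, θ=-0.002, ω=-0.004
apply F[23]=-0.092 → step 24: x=0.012, v=0.010, θ=-0.002, ω=-0.003
apply F[24]=-0.087 → step 25: x=0.012, v=0.009, θ=-0.002, ω=-0.002
apply F[25]=-0.082 → step 26: x=0.012, v=0.008, θ=-0.002, ω=-0.001
apply F[26]=-0.076 → step 27: x=0.012, v=0.007, θ=-0.002, ω=-0.001
apply F[27]=-0.072 → step 28: x=0.012, v=0.006, θ=-0.002, ω=-0.000
apply F[28]=-0.067 → step 29: x=0.013, v=0.006, θ=-0.002, ω=0.000
apply F[29]=-0.063 → step 30: x=0.013, v=0.005, θ=-0.002, ω=0.000
apply F[30]=-0.060 → step 31: x=0.013, v=0.004, θ=-0.002, ω=0.001
apply F[31]=-0.056 → step 32: x=0.013, v=0.004, θ=-0.002, ω=0.001
max |θ| = 0.007 ≤ 0.073 over all 33 states.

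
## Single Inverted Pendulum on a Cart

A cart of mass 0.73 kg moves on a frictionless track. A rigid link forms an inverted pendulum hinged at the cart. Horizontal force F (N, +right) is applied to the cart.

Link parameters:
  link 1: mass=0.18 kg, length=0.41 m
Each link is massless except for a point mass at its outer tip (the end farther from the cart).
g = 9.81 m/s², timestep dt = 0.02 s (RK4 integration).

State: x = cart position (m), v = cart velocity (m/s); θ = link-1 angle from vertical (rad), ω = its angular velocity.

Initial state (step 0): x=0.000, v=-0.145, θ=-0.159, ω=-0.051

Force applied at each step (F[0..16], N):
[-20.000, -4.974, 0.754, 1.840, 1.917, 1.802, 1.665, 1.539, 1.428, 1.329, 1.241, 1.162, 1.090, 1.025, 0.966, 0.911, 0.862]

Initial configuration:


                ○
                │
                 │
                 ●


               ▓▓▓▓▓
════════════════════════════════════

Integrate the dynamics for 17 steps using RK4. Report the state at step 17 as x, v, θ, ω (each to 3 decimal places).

Answer: x=-0.175, v=-0.276, θ=0.049, ω=0.088

Derivation:
apply F[0]=-20.000 → step 1: x=-0.008, v=-0.683, θ=-0.148, ω=1.170
apply F[1]=-4.974 → step 2: x=-0.023, v=-0.812, θ=-0.122, ω=1.419
apply F[2]=+0.754 → step 3: x=-0.039, v=-0.787, θ=-0.095, ω=1.306
apply F[3]=+1.840 → step 4: x=-0.054, v=-0.733, θ=-0.070, ω=1.135
apply F[4]=+1.917 → step 5: x=-0.069, v=-0.678, θ=-0.049, ω=0.972
apply F[5]=+1.802 → step 6: x=-0.082, v=-0.626, θ=-0.031, ω=0.828
apply F[6]=+1.665 → step 7: x=-0.094, v=-0.580, θ=-0.016, ω=0.703
apply F[7]=+1.539 → step 8: x=-0.105, v=-0.537, θ=-0.003, ω=0.595
apply F[8]=+1.428 → step 9: x=-0.115, v=-0.498, θ=0.008, ω=0.501
apply F[9]=+1.329 → step 10: x=-0.125, v=-0.462, θ=0.017, ω=0.419
apply F[10]=+1.241 → step 11: x=-0.134, v=-0.429, θ=0.025, ω=0.349
apply F[11]=+1.162 → step 12: x=-0.142, v=-0.399, θ=0.031, ω=0.288
apply F[12]=+1.090 → step 13: x=-0.150, v=-0.371, θ=0.036, ω=0.236
apply F[13]=+1.025 → step 14: x=-0.157, v=-0.344, θ=0.041, ω=0.190
apply F[14]=+0.966 → step 15: x=-0.163, v=-0.320, θ=0.044, ω=0.151
apply F[15]=+0.911 → step 16: x=-0.170, v=-0.297, θ=0.047, ω=0.117
apply F[16]=+0.862 → step 17: x=-0.175, v=-0.276, θ=0.049, ω=0.088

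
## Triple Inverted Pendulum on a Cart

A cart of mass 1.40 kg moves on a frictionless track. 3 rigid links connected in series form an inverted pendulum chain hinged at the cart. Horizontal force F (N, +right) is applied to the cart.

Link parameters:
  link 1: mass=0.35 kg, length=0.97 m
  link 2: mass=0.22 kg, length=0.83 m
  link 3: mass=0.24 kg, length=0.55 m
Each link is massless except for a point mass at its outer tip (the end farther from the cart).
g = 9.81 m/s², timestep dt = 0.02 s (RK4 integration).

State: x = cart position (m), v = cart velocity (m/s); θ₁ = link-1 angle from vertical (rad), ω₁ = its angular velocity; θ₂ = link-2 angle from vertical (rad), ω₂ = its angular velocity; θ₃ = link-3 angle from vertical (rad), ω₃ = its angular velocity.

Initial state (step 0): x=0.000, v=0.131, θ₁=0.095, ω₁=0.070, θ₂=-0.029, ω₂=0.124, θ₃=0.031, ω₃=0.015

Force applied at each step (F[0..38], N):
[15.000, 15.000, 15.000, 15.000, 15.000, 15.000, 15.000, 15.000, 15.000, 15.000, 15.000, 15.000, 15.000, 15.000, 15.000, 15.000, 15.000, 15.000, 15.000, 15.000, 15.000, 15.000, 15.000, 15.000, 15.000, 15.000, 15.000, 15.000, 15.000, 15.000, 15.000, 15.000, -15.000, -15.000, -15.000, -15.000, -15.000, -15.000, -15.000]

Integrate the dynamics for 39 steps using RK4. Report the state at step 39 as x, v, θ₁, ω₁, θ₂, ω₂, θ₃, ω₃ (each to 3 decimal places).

Answer: x=2.611, v=2.965, θ₁=-2.236, ω₁=-3.525, θ₂=-1.531, ω₂=-5.301, θ₃=-1.330, ω₃=-9.161

Derivation:
apply F[0]=+15.000 → step 1: x=0.005, v=0.334, θ₁=0.095, ω₁=-0.084, θ₂=-0.027, ω₂=0.036, θ₃=0.032, ω₃=0.062
apply F[1]=+15.000 → step 2: x=0.013, v=0.537, θ₁=0.092, ω₁=-0.240, θ₂=-0.028, ω₂=-0.051, θ₃=0.033, ω₃=0.109
apply F[2]=+15.000 → step 3: x=0.026, v=0.740, θ₁=0.085, ω₁=-0.399, θ₂=-0.029, ω₂=-0.135, θ₃=0.036, ω₃=0.158
apply F[3]=+15.000 → step 4: x=0.043, v=0.945, θ₁=0.076, ω₁=-0.562, θ₂=-0.033, ω₂=-0.216, θ₃=0.040, ω₃=0.211
apply F[4]=+15.000 → step 5: x=0.064, v=1.152, θ₁=0.063, ω₁=-0.733, θ₂=-0.038, ω₂=-0.294, θ₃=0.045, ω₃=0.268
apply F[5]=+15.000 → step 6: x=0.089, v=1.360, θ₁=0.046, ω₁=-0.912, θ₂=-0.045, ω₂=-0.366, θ₃=0.051, ω₃=0.331
apply F[6]=+15.000 → step 7: x=0.118, v=1.570, θ₁=0.026, ω₁=-1.101, θ₂=-0.053, ω₂=-0.432, θ₃=0.058, ω₃=0.400
apply F[7]=+15.000 → step 8: x=0.152, v=1.783, θ₁=0.002, ω₁=-1.302, θ₂=-0.062, ω₂=-0.491, θ₃=0.067, ω₃=0.473
apply F[8]=+15.000 → step 9: x=0.190, v=1.998, θ₁=-0.026, ω₁=-1.515, θ₂=-0.072, ω₂=-0.540, θ₃=0.077, ω₃=0.550
apply F[9]=+15.000 → step 10: x=0.232, v=2.216, θ₁=-0.059, ω₁=-1.741, θ₂=-0.083, ω₂=-0.578, θ₃=0.089, ω₃=0.625
apply F[10]=+15.000 → step 11: x=0.278, v=2.435, θ₁=-0.096, ω₁=-1.980, θ₂=-0.095, ω₂=-0.605, θ₃=0.102, ω₃=0.694
apply F[11]=+15.000 → step 12: x=0.329, v=2.654, θ₁=-0.138, ω₁=-2.229, θ₂=-0.108, ω₂=-0.620, θ₃=0.116, ω₃=0.750
apply F[12]=+15.000 → step 13: x=0.384, v=2.872, θ₁=-0.185, ω₁=-2.486, θ₂=-0.120, ω₂=-0.625, θ₃=0.132, ω₃=0.785
apply F[13]=+15.000 → step 14: x=0.444, v=3.088, θ₁=-0.237, ω₁=-2.746, θ₂=-0.132, ω₂=-0.623, θ₃=0.147, ω₃=0.788
apply F[14]=+15.000 → step 15: x=0.508, v=3.297, θ₁=-0.295, ω₁=-3.002, θ₂=-0.145, ω₂=-0.621, θ₃=0.163, ω₃=0.753
apply F[15]=+15.000 → step 16: x=0.576, v=3.499, θ₁=-0.357, ω₁=-3.248, θ₂=-0.157, ω₂=-0.627, θ₃=0.177, ω₃=0.673
apply F[16]=+15.000 → step 17: x=0.648, v=3.691, θ₁=-0.425, ω₁=-3.477, θ₂=-0.170, ω₂=-0.649, θ₃=0.190, ω₃=0.546
apply F[17]=+15.000 → step 18: x=0.723, v=3.871, θ₁=-0.496, ω₁=-3.686, θ₂=-0.184, ω₂=-0.698, θ₃=0.199, ω₃=0.374
apply F[18]=+15.000 → step 19: x=0.803, v=4.037, θ₁=-0.572, ω₁=-3.870, θ₂=-0.198, ω₂=-0.782, θ₃=0.204, ω₃=0.161
apply F[19]=+15.000 → step 20: x=0.885, v=4.190, θ₁=-0.651, ω₁=-4.029, θ₂=-0.215, ω₂=-0.906, θ₃=0.205, ω₃=-0.085
apply F[20]=+15.000 → step 21: x=0.970, v=4.330, θ₁=-0.733, ω₁=-4.163, θ₂=-0.235, ω₂=-1.073, θ₃=0.201, ω₃=-0.358
apply F[21]=+15.000 → step 22: x=1.058, v=4.457, θ₁=-0.817, ω₁=-4.274, θ₂=-0.258, ω₂=-1.284, θ₃=0.191, ω₃=-0.653
apply F[22]=+15.000 → step 23: x=1.148, v=4.572, θ₁=-0.904, ω₁=-4.364, θ₂=-0.286, ω₂=-1.536, θ₃=0.174, ω₃=-0.967
apply F[23]=+15.000 → step 24: x=1.241, v=4.675, θ₁=-0.992, ω₁=-4.432, θ₂=-0.320, ω₂=-1.827, θ₃=0.152, ω₃=-1.298
apply F[24]=+15.000 → step 25: x=1.335, v=4.767, θ₁=-1.081, ω₁=-4.479, θ₂=-0.360, ω₂=-2.151, θ₃=0.122, ω₃=-1.649
apply F[25]=+15.000 → step 26: x=1.431, v=4.849, θ₁=-1.171, ω₁=-4.505, θ₂=-0.406, ω₂=-2.503, θ₃=0.086, ω₃=-2.024
apply F[26]=+15.000 → step 27: x=1.529, v=4.922, θ₁=-1.261, ω₁=-4.508, θ₂=-0.460, ω₂=-2.876, θ₃=0.041, ω₃=-2.429
apply F[27]=+15.000 → step 28: x=1.628, v=4.987, θ₁=-1.351, ω₁=-4.484, θ₂=-0.521, ω₂=-3.263, θ₃=-0.012, ω₃=-2.870
apply F[28]=+15.000 → step 29: x=1.729, v=5.045, θ₁=-1.440, ω₁=-4.430, θ₂=-0.590, ω₂=-3.655, θ₃=-0.074, ω₃=-3.357
apply F[29]=+15.000 → step 30: x=1.830, v=5.096, θ₁=-1.528, ω₁=-4.342, θ₂=-0.667, ω₂=-4.043, θ₃=-0.146, ω₃=-3.898
apply F[30]=+15.000 → step 31: x=1.932, v=5.142, θ₁=-1.613, ω₁=-4.217, θ₂=-0.752, ω₂=-4.418, θ₃=-0.230, ω₃=-4.502
apply F[31]=+15.000 → step 32: x=2.036, v=5.182, θ₁=-1.696, ω₁=-4.049, θ₂=-0.844, ω₂=-4.769, θ₃=-0.327, ω₃=-5.177
apply F[32]=-15.000 → step 33: x=2.136, v=4.892, θ₁=-1.777, ω₁=-4.009, θ₂=-0.940, ω₂=-4.788, θ₃=-0.436, ω₃=-5.706
apply F[33]=-15.000 → step 34: x=2.231, v=4.594, θ₁=-1.856, ω₁=-3.970, θ₂=-1.036, ω₂=-4.806, θ₃=-0.555, ω₃=-6.265
apply F[34]=-15.000 → step 35: x=2.320, v=4.288, θ₁=-1.935, ω₁=-3.923, θ₂=-1.132, ω₂=-4.830, θ₃=-0.687, ω₃=-6.851
apply F[35]=-15.000 → step 36: x=2.403, v=3.974, θ₁=-2.013, ω₁=-3.864, θ₂=-1.229, ω₂=-4.872, θ₃=-0.830, ω₃=-7.453
apply F[36]=-15.000 → step 37: x=2.479, v=3.649, θ₁=-2.090, ω₁=-3.782, θ₂=-1.327, ω₂=-4.946, θ₃=-0.985, ω₃=-8.058
apply F[37]=-15.000 → step 38: x=2.549, v=3.313, θ₁=-2.164, ω₁=-3.672, θ₂=-1.427, ω₂=-5.079, θ₃=-1.152, ω₃=-8.640
apply F[38]=-15.000 → step 39: x=2.611, v=2.965, θ₁=-2.236, ω₁=-3.525, θ₂=-1.531, ω₂=-5.301, θ₃=-1.330, ω₃=-9.161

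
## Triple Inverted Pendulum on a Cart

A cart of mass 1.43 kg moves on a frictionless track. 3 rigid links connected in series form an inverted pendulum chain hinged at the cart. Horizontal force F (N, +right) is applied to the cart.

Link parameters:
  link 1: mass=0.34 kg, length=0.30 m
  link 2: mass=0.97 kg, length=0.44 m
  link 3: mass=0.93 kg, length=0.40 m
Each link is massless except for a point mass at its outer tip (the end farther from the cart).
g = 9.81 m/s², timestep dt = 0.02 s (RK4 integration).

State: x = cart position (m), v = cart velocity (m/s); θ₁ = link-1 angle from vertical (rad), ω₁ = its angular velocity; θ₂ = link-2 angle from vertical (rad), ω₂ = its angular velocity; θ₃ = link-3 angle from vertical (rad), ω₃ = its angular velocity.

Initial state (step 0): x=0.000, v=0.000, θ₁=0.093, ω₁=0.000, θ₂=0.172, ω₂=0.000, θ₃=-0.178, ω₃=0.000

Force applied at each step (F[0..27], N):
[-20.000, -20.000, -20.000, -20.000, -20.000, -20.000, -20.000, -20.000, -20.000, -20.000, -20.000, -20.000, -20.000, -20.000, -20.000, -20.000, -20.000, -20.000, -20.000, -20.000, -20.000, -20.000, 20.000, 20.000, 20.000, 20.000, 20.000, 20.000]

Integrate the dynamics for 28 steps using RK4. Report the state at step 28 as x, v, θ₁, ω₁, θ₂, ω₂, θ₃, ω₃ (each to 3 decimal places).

Answer: x=-1.046, v=1.461, θ₁=2.772, ω₁=6.937, θ₂=2.249, ω₂=5.638, θ₃=2.450, ω₃=15.535

Derivation:
apply F[0]=-20.000 → step 1: x=-0.003, v=-0.302, θ₁=0.102, ω₁=0.858, θ₂=0.175, ω₂=0.269, θ₃=-0.180, ω₃=-0.242
apply F[1]=-20.000 → step 2: x=-0.012, v=-0.605, θ₁=0.128, ω₁=1.778, θ₂=0.182, ω₂=0.491, θ₃=-0.188, ω₃=-0.465
apply F[2]=-20.000 → step 3: x=-0.027, v=-0.908, θ₁=0.173, ω₁=2.800, θ₂=0.194, ω₂=0.626, θ₃=-0.199, ω₃=-0.646
apply F[3]=-20.000 → step 4: x=-0.048, v=-1.204, θ₁=0.240, ω₁=3.898, θ₂=0.207, ω₂=0.665, θ₃=-0.213, ω₃=-0.744
apply F[4]=-20.000 → step 5: x=-0.075, v=-1.479, θ₁=0.329, ω₁=4.941, θ₂=0.220, ω₂=0.670, θ₃=-0.228, ω₃=-0.722
apply F[5]=-20.000 → step 6: x=-0.107, v=-1.720, θ₁=0.436, ω₁=5.741, θ₂=0.234, ω₂=0.769, θ₃=-0.241, ω₃=-0.583
apply F[6]=-20.000 → step 7: x=-0.144, v=-1.926, θ₁=0.556, ω₁=6.224, θ₂=0.252, ω₂=1.052, θ₃=-0.251, ω₃=-0.370
apply F[7]=-20.000 → step 8: x=-0.184, v=-2.108, θ₁=0.684, ω₁=6.452, θ₂=0.278, ω₂=1.520, θ₃=-0.256, ω₃=-0.128
apply F[8]=-20.000 → step 9: x=-0.228, v=-2.273, θ₁=0.813, ω₁=6.504, θ₂=0.314, ω₂=2.132, θ₃=-0.256, ω₃=0.122
apply F[9]=-20.000 → step 10: x=-0.275, v=-2.425, θ₁=0.943, ω₁=6.423, θ₂=0.364, ω₂=2.852, θ₃=-0.251, ω₃=0.380
apply F[10]=-20.000 → step 11: x=-0.325, v=-2.567, θ₁=1.069, ω₁=6.212, θ₂=0.429, ω₂=3.650, θ₃=-0.240, ω₃=0.658
apply F[11]=-20.000 → step 12: x=-0.378, v=-2.698, θ₁=1.190, ω₁=5.851, θ₂=0.510, ω₂=4.507, θ₃=-0.224, ω₃=0.972
apply F[12]=-20.000 → step 13: x=-0.433, v=-2.818, θ₁=1.302, ω₁=5.311, θ₂=0.609, ω₂=5.404, θ₃=-0.201, ω₃=1.343
apply F[13]=-20.000 → step 14: x=-0.490, v=-2.924, θ₁=1.401, ω₁=4.559, θ₂=0.726, ω₂=6.328, θ₃=-0.170, ω₃=1.801
apply F[14]=-20.000 → step 15: x=-0.550, v=-3.011, θ₁=1.483, ω₁=3.572, θ₂=0.862, ω₂=7.273, θ₃=-0.128, ω₃=2.390
apply F[15]=-20.000 → step 16: x=-0.610, v=-3.062, θ₁=1.543, ω₁=2.362, θ₂=1.017, ω₂=8.228, θ₃=-0.073, ω₃=3.172
apply F[16]=-20.000 → step 17: x=-0.672, v=-3.053, θ₁=1.577, ω₁=1.044, θ₂=1.191, ω₂=9.134, θ₃=0.001, ω₃=4.244
apply F[17]=-20.000 → step 18: x=-0.732, v=-2.956, θ₁=1.586, ω₁=0.006, θ₂=1.381, ω₂=9.760, θ₃=0.099, ω₃=5.697
apply F[18]=-20.000 → step 19: x=-0.789, v=-2.792, θ₁=1.584, ω₁=-0.047, θ₂=1.576, ω₂=9.639, θ₃=0.231, ω₃=7.431
apply F[19]=-20.000 → step 20: x=-0.844, v=-2.655, θ₁=1.593, ω₁=1.124, θ₂=1.760, ω₂=8.568, θ₃=0.396, ω₃=9.052
apply F[20]=-20.000 → step 21: x=-0.896, v=-2.596, θ₁=1.633, ω₁=2.908, θ₂=1.915, ω₂=6.889, θ₃=0.590, ω₃=10.327
apply F[21]=-20.000 → step 22: x=-0.948, v=-2.576, θ₁=1.710, ω₁=4.815, θ₂=2.033, ω₂=4.878, θ₃=0.807, ω₃=11.362
apply F[22]=+20.000 → step 23: x=-0.996, v=-2.206, θ₁=1.820, ω₁=6.266, θ₂=2.117, ω₂=3.436, θ₃=1.039, ω₃=11.807
apply F[23]=+20.000 → step 24: x=-1.036, v=-1.749, θ₁=1.963, ω₁=8.100, θ₂=2.169, ω₂=1.749, θ₃=1.281, ω₃=12.446
apply F[24]=+20.000 → step 25: x=-1.064, v=-1.088, θ₁=2.148, ω₁=10.415, θ₂=2.185, ω₂=-0.114, θ₃=1.540, ω₃=13.534
apply F[25]=+20.000 → step 26: x=-1.077, v=-0.110, θ₁=2.375, ω₁=11.895, θ₂=2.172, ω₂=-0.787, θ₃=1.826, ω₃=15.054
apply F[26]=+20.000 → step 27: x=-1.069, v=0.822, θ₁=2.600, ω₁=10.173, θ₂=2.177, ω₂=1.695, θ₃=2.136, ω₃=15.792
apply F[27]=+20.000 → step 28: x=-1.046, v=1.461, θ₁=2.772, ω₁=6.937, θ₂=2.249, ω₂=5.638, θ₃=2.450, ω₃=15.535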